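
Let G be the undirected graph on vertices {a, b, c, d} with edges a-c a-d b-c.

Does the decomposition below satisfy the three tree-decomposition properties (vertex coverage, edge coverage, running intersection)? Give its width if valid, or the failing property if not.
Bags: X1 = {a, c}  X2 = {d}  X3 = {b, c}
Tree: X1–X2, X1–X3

A tree decomposition must satisfy three properties: every vertex lies in some bag; for every edge, both endpoints lie together in some bag; and for every vertex, the bags containing it form a connected subtree. Here edge (a,d) lies in no bag, so the decomposition is invalid.

No — edge (a,d) lies in no bag.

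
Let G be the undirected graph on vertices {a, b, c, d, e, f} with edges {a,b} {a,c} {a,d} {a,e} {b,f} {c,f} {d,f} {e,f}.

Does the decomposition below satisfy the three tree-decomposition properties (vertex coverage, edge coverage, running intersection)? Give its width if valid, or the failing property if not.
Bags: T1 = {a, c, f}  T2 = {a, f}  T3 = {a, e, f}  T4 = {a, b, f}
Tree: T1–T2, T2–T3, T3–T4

A tree decomposition must satisfy three properties: every vertex lies in some bag; for every edge, both endpoints lie together in some bag; and for every vertex, the bags containing it form a connected subtree. Here vertex d appears in no bag, so the decomposition is invalid.

No — vertex d appears in no bag.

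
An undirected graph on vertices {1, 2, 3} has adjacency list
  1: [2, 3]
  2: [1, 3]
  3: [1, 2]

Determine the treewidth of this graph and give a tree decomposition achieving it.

A single bag containing all 3 vertices is trivially a valid decomposition of width 2. For the lower bound, the 3 vertices {1, 2, 3} are pairwise adjacent, and any tree decomposition puts a clique entirely inside one bag — forcing width ≥ 2. The upper and lower bounds meet at 2, so that is the treewidth.

Treewidth 2.
One such decomposition:
Bags: B1 = {1, 2, 3}
Tree: (single bag)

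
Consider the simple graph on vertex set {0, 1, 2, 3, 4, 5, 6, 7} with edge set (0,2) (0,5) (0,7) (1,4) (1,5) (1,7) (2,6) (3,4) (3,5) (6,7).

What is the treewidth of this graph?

2

A width-2 tree decomposition is:
Bags: B1 = {2, 6, 7}  B2 = {0, 2, 7}  B3 = {0, 1, 7}  B4 = {0, 1, 5}  B5 = {1, 4, 5}  B6 = {3, 4, 5}
Tree: B1–B2, B2–B3, B3–B4, B4–B5, B5–B6
Each bag holds 3 vertices, so the decomposition has width 2, which upper-bounds the treewidth. For the lower bound, G contains the cycle 6–2–0–7–6, so G is not a forest; only forests have treewidth ≤ 1, hence tw(G) ≥ 2. Hence tw(G) = 2 exactly.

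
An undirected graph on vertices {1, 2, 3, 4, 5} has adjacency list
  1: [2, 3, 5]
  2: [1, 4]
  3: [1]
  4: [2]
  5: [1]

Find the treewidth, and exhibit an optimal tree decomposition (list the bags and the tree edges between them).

Every bag has size at most 2, so the width is 2 − 1 = 1 and tw(G) ≤ 1. Any graph with an edge has treewidth ≥ 1, and G has the edge 2–1. The upper and lower bounds meet at 1, so that is the treewidth.

Treewidth 1.
One optimal decomposition is:
Bags: B1 = {1, 2}  B2 = {1, 3}  B3 = {2, 4}  B4 = {1, 5}
Tree: B1–B2, B1–B3, B2–B4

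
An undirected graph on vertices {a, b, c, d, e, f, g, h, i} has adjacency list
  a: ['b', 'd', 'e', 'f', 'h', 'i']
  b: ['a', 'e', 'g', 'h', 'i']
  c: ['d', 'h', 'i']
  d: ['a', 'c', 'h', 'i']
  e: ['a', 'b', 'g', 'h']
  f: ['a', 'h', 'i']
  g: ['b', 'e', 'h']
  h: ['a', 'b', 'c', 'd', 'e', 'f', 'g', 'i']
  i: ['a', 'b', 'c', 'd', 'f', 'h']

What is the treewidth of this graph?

A width-3 tree decomposition is:
Bags: B1 = {a, d, h, i}  B2 = {c, d, h, i}  B3 = {a, b, h, i}  B4 = {a, b, e, h}  B5 = {b, e, g, h}  B6 = {a, f, h, i}
Tree: B1–B2, B1–B3, B3–B4, B4–B5, B3–B6
Each bag holds 4 vertices, so the decomposition has width 3, which upper-bounds the treewidth. For the lower bound, the 4 vertices {b, e, g, h} are pairwise adjacent, and any tree decomposition puts a clique entirely inside one bag — forcing width ≥ 3. Hence tw(G) = 3 exactly.

3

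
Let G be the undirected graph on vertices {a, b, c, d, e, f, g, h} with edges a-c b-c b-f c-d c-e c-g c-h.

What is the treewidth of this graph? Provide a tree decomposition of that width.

Every bag has size at most 2, so the width is 2 − 1 = 1 and tw(G) ≤ 1. Any graph with an edge has treewidth ≥ 1, and G has the edge c–b. The upper and lower bounds meet at 1, so that is the treewidth.

Treewidth 1.
One optimal decomposition is:
Bags: B1 = {b, c}  B2 = {a, c}  B3 = {c, h}  B4 = {b, f}  B5 = {c, d}  B6 = {c, e}  B7 = {c, g}
Tree: B1–B2, B2–B3, B1–B4, B3–B5, B3–B6, B1–B7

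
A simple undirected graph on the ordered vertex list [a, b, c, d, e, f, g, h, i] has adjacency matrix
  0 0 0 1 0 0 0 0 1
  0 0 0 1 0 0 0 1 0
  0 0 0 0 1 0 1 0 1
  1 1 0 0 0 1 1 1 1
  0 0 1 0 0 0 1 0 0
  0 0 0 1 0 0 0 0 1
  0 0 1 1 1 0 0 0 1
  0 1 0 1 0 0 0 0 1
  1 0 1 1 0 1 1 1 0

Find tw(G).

A width-2 tree decomposition is:
Bags: B1 = {c, g, i}  B2 = {c, e, g}  B3 = {d, g, i}  B4 = {d, f, i}  B5 = {a, d, i}  B6 = {d, h, i}  B7 = {b, d, h}
Tree: B1–B2, B1–B3, B3–B4, B3–B5, B3–B6, B6–B7
Each bag holds 3 vertices, so the decomposition has width 2, which upper-bounds the treewidth. For the lower bound, the 3 vertices {b, d, h} are pairwise adjacent, and any tree decomposition puts a clique entirely inside one bag — forcing width ≥ 2. Combining the bounds, tw(G) = 2.

2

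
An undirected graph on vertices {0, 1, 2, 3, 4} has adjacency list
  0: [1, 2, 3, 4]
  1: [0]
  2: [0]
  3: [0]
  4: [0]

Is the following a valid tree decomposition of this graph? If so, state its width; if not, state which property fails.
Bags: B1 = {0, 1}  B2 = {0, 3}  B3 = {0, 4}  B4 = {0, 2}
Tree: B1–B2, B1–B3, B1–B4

Every vertex of G appears in some bag (union = {0, 1, 2, 3, 4}); every edge is covered by a bag; and for each vertex v the set of bags containing v is connected in the bag tree. The decomposition is therefore valid. The largest bag has 2 vertices, so the width is 1.

Yes; width 1.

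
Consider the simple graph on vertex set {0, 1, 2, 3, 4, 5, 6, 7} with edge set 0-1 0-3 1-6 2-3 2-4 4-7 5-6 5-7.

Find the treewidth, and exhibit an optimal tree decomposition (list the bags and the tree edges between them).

Treewidth 2.
One such decomposition:
Bags: B1 = {0, 1, 3}  B2 = {1, 3, 6}  B3 = {3, 5, 6}  B4 = {3, 5, 7}  B5 = {3, 4, 7}  B6 = {2, 3, 4}
Tree: B1–B2, B2–B3, B3–B4, B4–B5, B5–B6

The largest bag has 3 vertices, giving width 2; this decomposition certifies tw(G) ≤ 2. For the lower bound, G contains the cycle 3–0–1–6–5–7–4–2–3, so G is not a forest; only forests have treewidth ≤ 1, hence tw(G) ≥ 2. The upper and lower bounds meet at 2, so that is the treewidth.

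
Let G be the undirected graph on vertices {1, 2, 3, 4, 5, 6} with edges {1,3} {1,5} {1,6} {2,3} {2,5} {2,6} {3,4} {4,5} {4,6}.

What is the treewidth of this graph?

3

A width-3 tree decomposition is:
Bags: B1 = {2, 3, 5, 6}  B2 = {1, 3, 5, 6}  B3 = {3, 4, 5, 6}
Tree: B1–B2, B2–B3
Each bag holds 4 vertices, so the decomposition has width 3, which upper-bounds the treewidth. For the lower bound: the 4 vertex sets {2,6}, {1,3}, {5}, {4} are disjoint, each induces a connected subgraph, and every pair is joined by at least one edge of G. Contracting each set to a single vertex therefore yields K_{4} as a minor, and since treewidth is minor-monotone, tw(G) ≥ tw(K_{4}) = 3. Therefore the treewidth is 3.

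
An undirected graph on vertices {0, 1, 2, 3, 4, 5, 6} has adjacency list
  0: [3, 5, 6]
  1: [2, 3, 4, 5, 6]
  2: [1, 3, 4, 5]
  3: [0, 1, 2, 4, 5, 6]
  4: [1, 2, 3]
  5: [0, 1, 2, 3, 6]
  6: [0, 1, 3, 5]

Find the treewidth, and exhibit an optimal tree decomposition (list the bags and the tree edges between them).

Each bag holds 4 vertices, so the decomposition has width 3, which upper-bounds the treewidth. Conversely, {0, 3, 5, 6} is a clique of size 4, and the vertices of any clique must share a bag in every tree decomposition; so some bag has ≥ 4 vertices and tw(G) ≥ 3. Therefore the treewidth is 3.

Treewidth 3.
One such decomposition:
Bags: B1 = {1, 2, 3, 4}  B2 = {1, 2, 3, 5}  B3 = {1, 3, 5, 6}  B4 = {0, 3, 5, 6}
Tree: B1–B2, B2–B3, B3–B4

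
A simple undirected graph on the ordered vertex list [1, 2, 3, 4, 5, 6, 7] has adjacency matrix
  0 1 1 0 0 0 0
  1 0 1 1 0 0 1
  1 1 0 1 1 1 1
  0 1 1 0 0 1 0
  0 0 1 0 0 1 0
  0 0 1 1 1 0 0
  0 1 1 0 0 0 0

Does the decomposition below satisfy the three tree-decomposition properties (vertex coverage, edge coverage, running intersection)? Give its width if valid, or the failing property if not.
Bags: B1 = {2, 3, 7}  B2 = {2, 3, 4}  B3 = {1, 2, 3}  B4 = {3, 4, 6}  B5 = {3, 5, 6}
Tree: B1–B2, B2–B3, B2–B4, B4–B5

Vertex coverage: the bags together contain {1, 2, 3, 4, 5, 6, 7}, the full vertex set. Edge coverage: each edge of G has both endpoints in at least one bag. Running intersection: for every vertex, the bags containing it form a connected subtree. All three properties hold, so this is a valid tree decomposition of width max|bag| − 1 = 2, and hence tw(G) ≤ 2.

Yes; width 2.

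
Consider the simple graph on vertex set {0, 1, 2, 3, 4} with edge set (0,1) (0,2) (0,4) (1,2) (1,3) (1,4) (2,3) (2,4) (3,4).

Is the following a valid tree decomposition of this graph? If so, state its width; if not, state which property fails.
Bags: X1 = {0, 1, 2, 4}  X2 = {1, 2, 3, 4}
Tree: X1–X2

Yes; width 3.

Vertex coverage: the bags together contain {0, 1, 2, 3, 4}, the full vertex set. Edge coverage: each edge of G has both endpoints in at least one bag. Running intersection: for every vertex, the bags containing it form a connected subtree. All three properties hold, so this is a valid tree decomposition of width max|bag| − 1 = 3, and hence tw(G) ≤ 3.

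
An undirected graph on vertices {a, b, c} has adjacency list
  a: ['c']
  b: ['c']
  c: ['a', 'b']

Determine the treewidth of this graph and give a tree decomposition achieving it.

The largest bag has 2 vertices, giving width 1; this decomposition certifies tw(G) ≤ 1. Any graph with an edge has treewidth ≥ 1, and G has the edge a–c. Therefore the treewidth is 1.

Treewidth 1.
One optimal decomposition is:
Bags: B1 = {a, c}  B2 = {b, c}
Tree: B1–B2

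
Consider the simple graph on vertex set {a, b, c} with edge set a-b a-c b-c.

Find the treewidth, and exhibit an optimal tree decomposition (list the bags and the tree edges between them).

Treewidth 2.
Bags: B1 = {a, b, c}
Tree: (single bag)

A single bag containing all 3 vertices is trivially a valid decomposition of width 2. Conversely, {a, b, c} is a clique of size 3, and the vertices of any clique must share a bag in every tree decomposition; so some bag has ≥ 3 vertices and tw(G) ≥ 2. The upper and lower bounds meet at 2, so that is the treewidth.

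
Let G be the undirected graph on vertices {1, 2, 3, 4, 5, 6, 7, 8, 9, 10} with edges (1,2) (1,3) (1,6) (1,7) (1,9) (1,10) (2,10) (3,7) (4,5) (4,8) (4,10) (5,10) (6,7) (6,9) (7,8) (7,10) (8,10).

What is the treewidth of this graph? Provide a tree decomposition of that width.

The largest bag has 3 vertices, giving width 2; this decomposition certifies tw(G) ≤ 2. Conversely, {4, 8, 10} is a clique of size 3, and the vertices of any clique must share a bag in every tree decomposition; so some bag has ≥ 3 vertices and tw(G) ≥ 2. Hence tw(G) = 2 exactly.

Treewidth 2.
One optimal decomposition is:
Bags: B1 = {1, 6, 7}  B2 = {1, 7, 10}  B3 = {1, 6, 9}  B4 = {7, 8, 10}  B5 = {1, 2, 10}  B6 = {1, 3, 7}  B7 = {4, 8, 10}  B8 = {4, 5, 10}
Tree: B1–B2, B1–B3, B2–B4, B2–B5, B2–B6, B4–B7, B7–B8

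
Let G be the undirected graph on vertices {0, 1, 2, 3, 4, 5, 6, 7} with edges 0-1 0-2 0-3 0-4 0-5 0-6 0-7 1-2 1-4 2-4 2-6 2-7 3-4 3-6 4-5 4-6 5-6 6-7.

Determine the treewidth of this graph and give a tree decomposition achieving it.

Each bag holds 4 vertices, so the decomposition has width 3, which upper-bounds the treewidth. Conversely, {0, 1, 2, 4} is a clique of size 4, and the vertices of any clique must share a bag in every tree decomposition; so some bag has ≥ 4 vertices and tw(G) ≥ 3. The upper and lower bounds meet at 3, so that is the treewidth.

Treewidth 3.
One such decomposition:
Bags: B1 = {0, 2, 4, 6}  B2 = {0, 2, 6, 7}  B3 = {0, 3, 4, 6}  B4 = {0, 4, 5, 6}  B5 = {0, 1, 2, 4}
Tree: B1–B2, B1–B3, B1–B4, B1–B5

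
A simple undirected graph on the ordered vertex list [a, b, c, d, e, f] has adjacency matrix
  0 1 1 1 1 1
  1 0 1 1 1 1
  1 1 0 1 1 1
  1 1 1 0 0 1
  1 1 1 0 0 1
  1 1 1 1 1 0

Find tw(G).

4

A width-4 tree decomposition is:
Bags: B1 = {a, b, c, d, f}  B2 = {a, b, c, e, f}
Tree: B1–B2
Each bag holds 5 vertices, so the decomposition has width 4, which upper-bounds the treewidth. Conversely, {a, b, c, d, f} is a clique of size 5, and the vertices of any clique must share a bag in every tree decomposition; so some bag has ≥ 5 vertices and tw(G) ≥ 4. The upper and lower bounds meet at 4, so that is the treewidth.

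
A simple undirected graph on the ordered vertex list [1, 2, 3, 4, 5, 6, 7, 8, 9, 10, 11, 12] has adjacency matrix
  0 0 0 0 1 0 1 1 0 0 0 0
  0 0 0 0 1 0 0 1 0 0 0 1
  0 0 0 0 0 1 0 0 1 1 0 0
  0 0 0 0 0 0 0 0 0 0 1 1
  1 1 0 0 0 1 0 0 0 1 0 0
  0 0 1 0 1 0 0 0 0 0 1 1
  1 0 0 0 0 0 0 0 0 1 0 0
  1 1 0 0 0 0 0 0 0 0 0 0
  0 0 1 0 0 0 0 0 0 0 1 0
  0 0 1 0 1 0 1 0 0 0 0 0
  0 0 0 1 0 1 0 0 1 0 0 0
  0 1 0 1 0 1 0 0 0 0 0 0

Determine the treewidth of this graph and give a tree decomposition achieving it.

Treewidth 3.
One optimal decomposition is:
Bags: B1 = {4, 9, 11, 12}  B2 = {6, 9, 11, 12}  B3 = {3, 6, 9, 12}  B4 = {2, 3, 6, 12}  B5 = {2, 3, 5, 6}  B6 = {2, 3, 5, 10}  B7 = {2, 5, 8, 10}  B8 = {1, 5, 8, 10}  B9 = {1, 7, 8, 10}
Tree: B1–B2, B2–B3, B3–B4, B4–B5, B5–B6, B6–B7, B7–B8, B8–B9

Every bag has size at most 4, so the width is 4 − 1 = 3 and tw(G) ≤ 3. For the lower bound: the 4 vertex sets {4,9,11}, {12}, {6}, {2,3,5,10} are disjoint, each induces a connected subgraph, and every pair is joined by at least one edge of G. Contracting each set to a single vertex therefore yields K_{4} as a minor, and since treewidth is minor-monotone, tw(G) ≥ tw(K_{4}) = 3. Therefore the treewidth is 3.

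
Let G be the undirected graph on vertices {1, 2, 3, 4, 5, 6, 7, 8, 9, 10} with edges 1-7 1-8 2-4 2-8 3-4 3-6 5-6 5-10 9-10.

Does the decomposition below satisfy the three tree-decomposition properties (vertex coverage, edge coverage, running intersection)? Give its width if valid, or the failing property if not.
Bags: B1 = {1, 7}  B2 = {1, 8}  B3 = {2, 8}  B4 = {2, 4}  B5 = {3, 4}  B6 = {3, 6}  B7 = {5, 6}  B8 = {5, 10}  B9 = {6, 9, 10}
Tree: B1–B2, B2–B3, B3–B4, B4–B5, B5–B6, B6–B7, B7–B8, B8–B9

A tree decomposition must satisfy three properties: every vertex lies in some bag; for every edge, both endpoints lie together in some bag; and for every vertex, the bags containing it form a connected subtree. Here bags containing vertex 6 are not connected in the tree, so the decomposition is invalid.

No — bags containing vertex 6 are not connected in the tree.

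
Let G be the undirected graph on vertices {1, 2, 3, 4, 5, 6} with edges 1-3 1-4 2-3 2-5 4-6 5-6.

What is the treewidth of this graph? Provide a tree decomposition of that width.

The largest bag has 3 vertices, giving width 2; this decomposition certifies tw(G) ≤ 2. For the lower bound, G contains the cycle 1–3–2–5–6–4–1, so G is not a forest; only forests have treewidth ≤ 1, hence tw(G) ≥ 2. Combining the bounds, tw(G) = 2.

Treewidth 2.
One optimal decomposition is:
Bags: B1 = {1, 2, 3}  B2 = {1, 2, 5}  B3 = {1, 5, 6}  B4 = {1, 4, 6}
Tree: B1–B2, B2–B3, B3–B4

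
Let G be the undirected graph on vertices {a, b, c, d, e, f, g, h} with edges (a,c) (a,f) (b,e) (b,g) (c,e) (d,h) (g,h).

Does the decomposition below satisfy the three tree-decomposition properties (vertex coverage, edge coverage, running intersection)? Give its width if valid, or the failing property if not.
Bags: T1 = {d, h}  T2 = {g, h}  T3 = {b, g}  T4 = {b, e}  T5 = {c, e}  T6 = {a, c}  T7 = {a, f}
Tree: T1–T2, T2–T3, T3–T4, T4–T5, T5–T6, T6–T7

Yes; width 1.

Vertex coverage: the bags together contain {a, b, c, d, e, f, g, h}, the full vertex set. Edge coverage: each edge of G has both endpoints in at least one bag. Running intersection: for every vertex, the bags containing it form a connected subtree. All three properties hold, so this is a valid tree decomposition of width max|bag| − 1 = 1, and hence tw(G) ≤ 1.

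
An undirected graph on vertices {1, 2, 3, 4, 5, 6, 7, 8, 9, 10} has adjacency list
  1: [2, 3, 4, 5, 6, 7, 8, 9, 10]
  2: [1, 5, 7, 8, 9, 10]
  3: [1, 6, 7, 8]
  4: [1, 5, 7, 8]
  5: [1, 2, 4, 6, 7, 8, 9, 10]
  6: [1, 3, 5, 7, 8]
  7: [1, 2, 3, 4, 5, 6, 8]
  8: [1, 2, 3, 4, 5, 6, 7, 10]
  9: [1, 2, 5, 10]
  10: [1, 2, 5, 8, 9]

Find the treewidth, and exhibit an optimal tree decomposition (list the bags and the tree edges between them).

The largest bag has 5 vertices, giving width 4; this decomposition certifies tw(G) ≤ 4. Conversely, {1, 3, 6, 7, 8} is a clique of size 5, and the vertices of any clique must share a bag in every tree decomposition; so some bag has ≥ 5 vertices and tw(G) ≥ 4. Therefore the treewidth is 4.

Treewidth 4.
Bags: B1 = {1, 2, 5, 8, 10}  B2 = {1, 2, 5, 7, 8}  B3 = {1, 5, 6, 7, 8}  B4 = {1, 2, 5, 9, 10}  B5 = {1, 4, 5, 7, 8}  B6 = {1, 3, 6, 7, 8}
Tree: B1–B2, B2–B3, B1–B4, B2–B5, B3–B6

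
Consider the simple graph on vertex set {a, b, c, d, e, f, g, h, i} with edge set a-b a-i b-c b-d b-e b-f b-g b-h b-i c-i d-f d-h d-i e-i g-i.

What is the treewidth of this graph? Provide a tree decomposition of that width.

Treewidth 2.
Bags: B1 = {b, d, i}  B2 = {b, e, i}  B3 = {b, g, i}  B4 = {b, d, f}  B5 = {a, b, i}  B6 = {b, d, h}  B7 = {b, c, i}
Tree: B1–B2, B2–B3, B1–B4, B1–B5, B4–B6, B1–B7

Each bag holds 3 vertices, so the decomposition has width 2, which upper-bounds the treewidth. Conversely, {b, d, h} is a clique of size 3, and the vertices of any clique must share a bag in every tree decomposition; so some bag has ≥ 3 vertices and tw(G) ≥ 2. Combining the bounds, tw(G) = 2.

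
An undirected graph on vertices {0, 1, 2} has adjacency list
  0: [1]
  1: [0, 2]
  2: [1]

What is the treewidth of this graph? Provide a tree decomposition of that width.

Treewidth 1.
One such decomposition:
Bags: B1 = {1, 2}  B2 = {0, 1}
Tree: B1–B2

The largest bag has 2 vertices, giving width 1; this decomposition certifies tw(G) ≤ 1. Any graph with an edge has treewidth ≥ 1, and G has the edge 2–1. Combining the bounds, tw(G) = 1.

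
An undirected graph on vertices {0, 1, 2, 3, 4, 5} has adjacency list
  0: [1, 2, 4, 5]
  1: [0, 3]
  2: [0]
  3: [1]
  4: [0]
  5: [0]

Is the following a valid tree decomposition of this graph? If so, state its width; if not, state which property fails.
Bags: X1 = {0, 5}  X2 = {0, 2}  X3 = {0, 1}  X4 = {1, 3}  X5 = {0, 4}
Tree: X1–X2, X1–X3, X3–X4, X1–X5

Yes; width 1.

Every vertex of G appears in some bag (union = {0, 1, 2, 3, 4, 5}); every edge is covered by a bag; and for each vertex v the set of bags containing v is connected in the bag tree. The decomposition is therefore valid. The largest bag has 2 vertices, so the width is 1.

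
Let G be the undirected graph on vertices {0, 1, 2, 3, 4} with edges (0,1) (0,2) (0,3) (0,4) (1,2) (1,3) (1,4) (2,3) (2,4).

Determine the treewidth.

A width-3 tree decomposition is:
Bags: B1 = {0, 1, 2, 4}  B2 = {0, 1, 2, 3}
Tree: B1–B2
The largest bag has 4 vertices, giving width 3; this decomposition certifies tw(G) ≤ 3. Conversely, {0, 1, 2, 3} is a clique of size 4, and the vertices of any clique must share a bag in every tree decomposition; so some bag has ≥ 4 vertices and tw(G) ≥ 3. Combining the bounds, tw(G) = 3.

3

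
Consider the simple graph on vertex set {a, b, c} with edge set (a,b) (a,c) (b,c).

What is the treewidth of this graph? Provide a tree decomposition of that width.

Treewidth 2.
Bags: B1 = {a, b, c}
Tree: (single bag)

With just one bag of size 3, the width is 3 − 1 = 2, so tw(G) ≤ 2. Conversely, {a, b, c} is a clique of size 3, and the vertices of any clique must share a bag in every tree decomposition; so some bag has ≥ 3 vertices and tw(G) ≥ 2. Combining the bounds, tw(G) = 2.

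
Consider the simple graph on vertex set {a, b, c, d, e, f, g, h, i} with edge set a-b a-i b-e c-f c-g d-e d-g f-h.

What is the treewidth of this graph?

1

A width-1 tree decomposition is:
Bags: B1 = {a, i}  B2 = {a, b}  B3 = {b, e}  B4 = {d, e}  B5 = {d, g}  B6 = {c, g}  B7 = {c, f}  B8 = {f, h}
Tree: B1–B2, B2–B3, B3–B4, B4–B5, B5–B6, B6–B7, B7–B8
Each bag holds 2 vertices, so the decomposition has width 1, which upper-bounds the treewidth. Since G has at least one edge (e.g. i–a), it is not an edgeless graph, so tw(G) ≥ 1. Therefore the treewidth is 1.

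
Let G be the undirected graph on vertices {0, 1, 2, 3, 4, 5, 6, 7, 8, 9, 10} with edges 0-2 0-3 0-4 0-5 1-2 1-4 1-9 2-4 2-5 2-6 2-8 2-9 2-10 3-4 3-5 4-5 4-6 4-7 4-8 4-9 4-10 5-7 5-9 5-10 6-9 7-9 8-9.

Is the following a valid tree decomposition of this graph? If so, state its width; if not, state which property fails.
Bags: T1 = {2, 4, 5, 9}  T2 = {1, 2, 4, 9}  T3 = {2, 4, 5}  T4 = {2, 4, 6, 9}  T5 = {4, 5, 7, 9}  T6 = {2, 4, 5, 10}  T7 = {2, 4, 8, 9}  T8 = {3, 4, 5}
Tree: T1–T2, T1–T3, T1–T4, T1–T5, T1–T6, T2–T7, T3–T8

No — vertex 0 appears in no bag.

A tree decomposition must satisfy three properties: every vertex lies in some bag; for every edge, both endpoints lie together in some bag; and for every vertex, the bags containing it form a connected subtree. Here vertex 0 appears in no bag, so the decomposition is invalid.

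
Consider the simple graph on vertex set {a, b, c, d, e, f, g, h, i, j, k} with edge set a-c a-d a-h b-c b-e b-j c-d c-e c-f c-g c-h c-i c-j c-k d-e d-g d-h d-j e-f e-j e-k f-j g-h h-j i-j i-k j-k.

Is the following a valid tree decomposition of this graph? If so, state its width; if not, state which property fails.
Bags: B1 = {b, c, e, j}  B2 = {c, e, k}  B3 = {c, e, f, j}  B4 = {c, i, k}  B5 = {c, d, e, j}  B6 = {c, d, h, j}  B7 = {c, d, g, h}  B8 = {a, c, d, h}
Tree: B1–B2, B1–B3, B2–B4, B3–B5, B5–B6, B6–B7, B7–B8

No — edge (j,k) lies in no bag.

A tree decomposition must satisfy three properties: every vertex lies in some bag; for every edge, both endpoints lie together in some bag; and for every vertex, the bags containing it form a connected subtree. Here edge (j,k) lies in no bag, so the decomposition is invalid.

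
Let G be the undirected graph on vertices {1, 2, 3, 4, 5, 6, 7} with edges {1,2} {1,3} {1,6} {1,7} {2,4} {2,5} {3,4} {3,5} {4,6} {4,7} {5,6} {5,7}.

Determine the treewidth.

3

A width-3 tree decomposition is:
Bags: B1 = {1, 2, 4, 5}  B2 = {1, 4, 5, 7}  B3 = {1, 3, 4, 5}  B4 = {1, 4, 5, 6}
Tree: B1–B2, B2–B3, B3–B4
Each bag holds 4 vertices, so the decomposition has width 3, which upper-bounds the treewidth. For the lower bound: the 4 vertex sets {1,2}, {4,7}, {5}, {3} are disjoint, each induces a connected subgraph, and every pair is joined by at least one edge of G. Contracting each set to a single vertex therefore yields K_{4} as a minor, and since treewidth is minor-monotone, tw(G) ≥ tw(K_{4}) = 3. Combining the bounds, tw(G) = 3.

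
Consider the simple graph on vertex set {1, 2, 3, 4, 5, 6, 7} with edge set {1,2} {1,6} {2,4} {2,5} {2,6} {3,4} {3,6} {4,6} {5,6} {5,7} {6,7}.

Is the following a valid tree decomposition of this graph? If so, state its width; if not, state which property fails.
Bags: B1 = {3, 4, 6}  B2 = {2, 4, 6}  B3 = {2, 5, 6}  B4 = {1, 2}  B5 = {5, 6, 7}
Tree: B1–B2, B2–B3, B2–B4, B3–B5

No — edge (6,1) lies in no bag.

A tree decomposition must satisfy three properties: every vertex lies in some bag; for every edge, both endpoints lie together in some bag; and for every vertex, the bags containing it form a connected subtree. Here edge (6,1) lies in no bag, so the decomposition is invalid.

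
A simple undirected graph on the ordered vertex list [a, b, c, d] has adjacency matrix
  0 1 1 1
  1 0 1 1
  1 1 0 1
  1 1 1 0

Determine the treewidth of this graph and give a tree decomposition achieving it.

Treewidth 3.
Bags: B1 = {a, b, c, d}
Tree: (single bag)

A single bag containing all 4 vertices is trivially a valid decomposition of width 3. On the other hand G contains the 4-clique {a, b, c, d}. A clique must lie in a single bag of any decomposition, so no decomposition can have width below 3. Therefore the treewidth is 3.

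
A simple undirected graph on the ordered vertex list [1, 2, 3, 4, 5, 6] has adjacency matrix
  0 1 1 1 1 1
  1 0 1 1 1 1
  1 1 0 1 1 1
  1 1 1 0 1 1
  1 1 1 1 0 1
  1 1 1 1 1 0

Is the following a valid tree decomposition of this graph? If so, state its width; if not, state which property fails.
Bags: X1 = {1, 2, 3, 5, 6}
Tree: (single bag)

A tree decomposition must satisfy three properties: every vertex lies in some bag; for every edge, both endpoints lie together in some bag; and for every vertex, the bags containing it form a connected subtree. Here vertex 4 appears in no bag, so the decomposition is invalid.

No — vertex 4 appears in no bag.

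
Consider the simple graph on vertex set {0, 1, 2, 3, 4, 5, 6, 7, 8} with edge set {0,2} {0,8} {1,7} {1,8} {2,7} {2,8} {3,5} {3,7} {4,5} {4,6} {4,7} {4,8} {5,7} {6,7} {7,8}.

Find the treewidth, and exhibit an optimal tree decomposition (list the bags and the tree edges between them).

Every bag has size at most 3, so the width is 3 − 1 = 2 and tw(G) ≤ 2. Conversely, {0, 2, 8} is a clique of size 3, and the vertices of any clique must share a bag in every tree decomposition; so some bag has ≥ 3 vertices and tw(G) ≥ 2. Combining the bounds, tw(G) = 2.

Treewidth 2.
Bags: B1 = {2, 7, 8}  B2 = {4, 7, 8}  B3 = {4, 5, 7}  B4 = {4, 6, 7}  B5 = {1, 7, 8}  B6 = {0, 2, 8}  B7 = {3, 5, 7}
Tree: B1–B2, B2–B3, B3–B4, B1–B5, B1–B6, B3–B7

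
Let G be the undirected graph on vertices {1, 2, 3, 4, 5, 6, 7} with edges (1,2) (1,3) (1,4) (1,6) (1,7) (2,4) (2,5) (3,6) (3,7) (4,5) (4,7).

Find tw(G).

A width-2 tree decomposition is:
Bags: B1 = {1, 3, 7}  B2 = {1, 3, 6}  B3 = {1, 4, 7}  B4 = {1, 2, 4}  B5 = {2, 4, 5}
Tree: B1–B2, B1–B3, B3–B4, B4–B5
Every bag has size at most 3, so the width is 3 − 1 = 2 and tw(G) ≤ 2. On the other hand G contains the 3-clique {1, 2, 4}. A clique must lie in a single bag of any decomposition, so no decomposition can have width below 2. Combining the bounds, tw(G) = 2.

2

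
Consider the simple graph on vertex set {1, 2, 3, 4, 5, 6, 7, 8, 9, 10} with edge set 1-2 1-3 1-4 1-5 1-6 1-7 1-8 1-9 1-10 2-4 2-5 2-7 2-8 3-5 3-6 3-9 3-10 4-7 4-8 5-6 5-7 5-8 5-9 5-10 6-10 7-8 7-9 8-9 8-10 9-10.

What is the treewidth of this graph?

A width-4 tree decomposition is:
Bags: B1 = {1, 5, 8, 9, 10}  B2 = {1, 5, 7, 8, 9}  B3 = {1, 2, 5, 7, 8}  B4 = {1, 2, 4, 7, 8}  B5 = {1, 3, 5, 9, 10}  B6 = {1, 3, 5, 6, 10}
Tree: B1–B2, B2–B3, B3–B4, B1–B5, B5–B6
Every bag has size at most 5, so the width is 5 − 1 = 4 and tw(G) ≤ 4. On the other hand G contains the 5-clique {1, 2, 4, 7, 8}. A clique must lie in a single bag of any decomposition, so no decomposition can have width below 4. The upper and lower bounds meet at 4, so that is the treewidth.

4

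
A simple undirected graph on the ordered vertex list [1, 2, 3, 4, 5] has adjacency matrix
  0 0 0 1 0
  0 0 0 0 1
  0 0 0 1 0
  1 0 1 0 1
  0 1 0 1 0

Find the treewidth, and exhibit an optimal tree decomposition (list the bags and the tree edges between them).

Every bag has size at most 2, so the width is 2 − 1 = 1 and tw(G) ≤ 1. G has an edge, so its treewidth is at least 1. Therefore the treewidth is 1.

Treewidth 1.
One such decomposition:
Bags: B1 = {1, 4}  B2 = {3, 4}  B3 = {4, 5}  B4 = {2, 5}
Tree: B1–B2, B1–B3, B3–B4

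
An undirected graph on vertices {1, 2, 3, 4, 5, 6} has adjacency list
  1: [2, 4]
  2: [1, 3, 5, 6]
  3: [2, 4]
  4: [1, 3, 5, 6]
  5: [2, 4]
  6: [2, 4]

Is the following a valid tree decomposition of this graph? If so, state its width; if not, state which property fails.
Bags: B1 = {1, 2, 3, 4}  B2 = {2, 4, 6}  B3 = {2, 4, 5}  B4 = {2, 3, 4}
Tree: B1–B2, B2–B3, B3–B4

A tree decomposition must satisfy three properties: every vertex lies in some bag; for every edge, both endpoints lie together in some bag; and for every vertex, the bags containing it form a connected subtree. Here bags containing vertex 3 are not connected in the tree, so the decomposition is invalid.

No — bags containing vertex 3 are not connected in the tree.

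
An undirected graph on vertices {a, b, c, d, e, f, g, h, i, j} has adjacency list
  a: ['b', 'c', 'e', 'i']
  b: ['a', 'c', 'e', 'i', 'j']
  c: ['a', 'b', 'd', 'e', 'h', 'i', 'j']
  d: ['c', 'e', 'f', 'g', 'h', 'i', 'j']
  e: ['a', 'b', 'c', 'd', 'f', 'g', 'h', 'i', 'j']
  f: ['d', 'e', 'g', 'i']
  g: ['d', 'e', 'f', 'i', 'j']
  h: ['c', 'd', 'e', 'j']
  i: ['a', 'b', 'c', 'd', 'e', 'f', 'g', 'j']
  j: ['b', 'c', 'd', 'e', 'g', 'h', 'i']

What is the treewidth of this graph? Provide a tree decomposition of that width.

The largest bag has 5 vertices, giving width 4; this decomposition certifies tw(G) ≤ 4. For the lower bound, the 5 vertices {c, d, e, h, j} are pairwise adjacent, and any tree decomposition puts a clique entirely inside one bag — forcing width ≥ 4. The upper and lower bounds meet at 4, so that is the treewidth.

Treewidth 4.
One optimal decomposition is:
Bags: B1 = {c, d, e, i, j}  B2 = {d, e, g, i, j}  B3 = {b, c, e, i, j}  B4 = {d, e, f, g, i}  B5 = {c, d, e, h, j}  B6 = {a, b, c, e, i}
Tree: B1–B2, B1–B3, B2–B4, B1–B5, B3–B6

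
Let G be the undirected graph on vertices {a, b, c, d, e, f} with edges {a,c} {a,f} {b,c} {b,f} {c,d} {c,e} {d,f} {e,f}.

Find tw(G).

2

A width-2 tree decomposition is:
Bags: B1 = {c, d, f}  B2 = {c, e, f}  B3 = {b, c, f}  B4 = {a, c, f}
Tree: B1–B2, B2–B3, B3–B4
Every bag has size at most 3, so the width is 3 − 1 = 2 and tw(G) ≤ 2. The edges d–c–e–f–d form a cycle, so G is not a tree and its treewidth is at least 2. Hence tw(G) = 2 exactly.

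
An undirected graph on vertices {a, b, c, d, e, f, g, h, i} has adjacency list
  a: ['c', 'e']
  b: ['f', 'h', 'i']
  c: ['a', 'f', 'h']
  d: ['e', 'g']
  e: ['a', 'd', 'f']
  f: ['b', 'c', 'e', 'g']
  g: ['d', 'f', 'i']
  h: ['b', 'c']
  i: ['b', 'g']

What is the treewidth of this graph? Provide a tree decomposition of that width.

Treewidth 3.
One optimal decomposition is:
Bags: B1 = {b, d, g, i}  B2 = {b, d, f, g}  B3 = {b, d, e, f}  B4 = {b, e, f, h}  B5 = {c, e, f, h}  B6 = {a, c, e, h}
Tree: B1–B2, B2–B3, B3–B4, B4–B5, B5–B6

Every bag has size at most 4, so the width is 4 − 1 = 3 and tw(G) ≤ 3. For the lower bound: the 4 vertex sets {d,g,i}, {b}, {f}, {a,c,e,h} are disjoint, each induces a connected subgraph, and every pair is joined by at least one edge of G. Contracting each set to a single vertex therefore yields K_{4} as a minor, and since treewidth is minor-monotone, tw(G) ≥ tw(K_{4}) = 3. The upper and lower bounds meet at 3, so that is the treewidth.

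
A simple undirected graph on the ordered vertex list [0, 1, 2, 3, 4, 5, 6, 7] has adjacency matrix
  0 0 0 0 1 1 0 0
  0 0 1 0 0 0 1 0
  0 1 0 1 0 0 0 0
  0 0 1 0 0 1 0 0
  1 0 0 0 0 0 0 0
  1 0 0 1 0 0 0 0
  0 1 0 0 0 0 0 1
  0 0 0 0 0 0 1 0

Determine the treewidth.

A width-1 tree decomposition is:
Bags: B1 = {6, 7}  B2 = {1, 6}  B3 = {1, 2}  B4 = {2, 3}  B5 = {3, 5}  B6 = {0, 5}  B7 = {0, 4}
Tree: B1–B2, B2–B3, B3–B4, B4–B5, B5–B6, B6–B7
Every bag has size at most 2, so the width is 2 − 1 = 1 and tw(G) ≤ 1. Since G has at least one edge (e.g. 7–6), it is not an edgeless graph, so tw(G) ≥ 1. The upper and lower bounds meet at 1, so that is the treewidth.

1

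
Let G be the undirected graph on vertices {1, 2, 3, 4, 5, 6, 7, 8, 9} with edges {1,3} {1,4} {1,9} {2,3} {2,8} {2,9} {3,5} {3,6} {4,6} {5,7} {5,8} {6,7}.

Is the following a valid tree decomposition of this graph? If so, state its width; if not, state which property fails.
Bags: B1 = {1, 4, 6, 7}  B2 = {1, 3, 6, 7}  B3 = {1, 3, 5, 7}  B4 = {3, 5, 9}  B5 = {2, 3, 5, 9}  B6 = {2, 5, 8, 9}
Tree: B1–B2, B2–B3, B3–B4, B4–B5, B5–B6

No — edge (1,9) lies in no bag.

A tree decomposition must satisfy three properties: every vertex lies in some bag; for every edge, both endpoints lie together in some bag; and for every vertex, the bags containing it form a connected subtree. Here edge (1,9) lies in no bag, so the decomposition is invalid.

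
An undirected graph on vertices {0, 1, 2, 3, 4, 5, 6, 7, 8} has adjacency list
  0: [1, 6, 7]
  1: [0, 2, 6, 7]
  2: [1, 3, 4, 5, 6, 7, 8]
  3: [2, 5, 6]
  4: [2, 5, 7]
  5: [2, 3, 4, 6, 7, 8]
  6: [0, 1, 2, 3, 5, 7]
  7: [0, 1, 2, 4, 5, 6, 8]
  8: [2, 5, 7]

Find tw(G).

A width-3 tree decomposition is:
Bags: B1 = {2, 5, 6, 7}  B2 = {1, 2, 6, 7}  B3 = {2, 5, 7, 8}  B4 = {2, 4, 5, 7}  B5 = {2, 3, 5, 6}  B6 = {0, 1, 6, 7}
Tree: B1–B2, B1–B3, B3–B4, B1–B5, B2–B6
Each bag holds 4 vertices, so the decomposition has width 3, which upper-bounds the treewidth. Conversely, {0, 1, 6, 7} is a clique of size 4, and the vertices of any clique must share a bag in every tree decomposition; so some bag has ≥ 4 vertices and tw(G) ≥ 3. Combining the bounds, tw(G) = 3.

3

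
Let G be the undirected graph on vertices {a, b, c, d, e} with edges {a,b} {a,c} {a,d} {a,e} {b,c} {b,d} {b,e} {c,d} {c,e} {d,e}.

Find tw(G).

4

A width-4 tree decomposition is:
Bags: B1 = {a, b, c, d, e}
Tree: (single bag)
With just one bag of size 5, the width is 5 − 1 = 4, so tw(G) ≤ 4. On the other hand G contains the 5-clique {a, b, c, d, e}. A clique must lie in a single bag of any decomposition, so no decomposition can have width below 4. Combining the bounds, tw(G) = 4.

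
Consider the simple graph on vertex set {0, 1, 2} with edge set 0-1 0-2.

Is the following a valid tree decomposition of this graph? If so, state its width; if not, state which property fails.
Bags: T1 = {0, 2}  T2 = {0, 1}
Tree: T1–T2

Every vertex of G appears in some bag (union = {0, 1, 2}); every edge is covered by a bag; and for each vertex v the set of bags containing v is connected in the bag tree. The decomposition is therefore valid. The largest bag has 2 vertices, so the width is 1.

Yes; width 1.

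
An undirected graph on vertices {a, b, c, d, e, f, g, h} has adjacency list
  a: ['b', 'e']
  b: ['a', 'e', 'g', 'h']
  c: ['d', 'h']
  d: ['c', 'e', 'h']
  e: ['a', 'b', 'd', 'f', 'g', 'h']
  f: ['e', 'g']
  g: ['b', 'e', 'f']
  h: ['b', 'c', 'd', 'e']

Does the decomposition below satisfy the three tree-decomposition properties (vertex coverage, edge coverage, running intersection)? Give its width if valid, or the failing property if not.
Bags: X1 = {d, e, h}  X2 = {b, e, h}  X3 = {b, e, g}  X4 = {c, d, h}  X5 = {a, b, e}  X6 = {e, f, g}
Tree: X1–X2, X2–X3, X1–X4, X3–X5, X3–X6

Every vertex of G appears in some bag (union = {a, b, c, d, e, f, g, h}); every edge is covered by a bag; and for each vertex v the set of bags containing v is connected in the bag tree. The decomposition is therefore valid. The largest bag has 3 vertices, so the width is 2.

Yes; width 2.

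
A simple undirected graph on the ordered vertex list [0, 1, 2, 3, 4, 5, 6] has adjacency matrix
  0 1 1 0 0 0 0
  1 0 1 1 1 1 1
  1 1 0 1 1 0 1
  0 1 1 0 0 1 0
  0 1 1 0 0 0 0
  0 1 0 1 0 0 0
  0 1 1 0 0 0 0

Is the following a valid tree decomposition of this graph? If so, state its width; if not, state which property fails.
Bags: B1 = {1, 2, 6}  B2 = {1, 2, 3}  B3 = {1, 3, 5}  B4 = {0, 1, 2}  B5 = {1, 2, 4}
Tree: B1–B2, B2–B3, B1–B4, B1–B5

Yes; width 2.

Checking the three conditions: (i) the bags cover all of {0, 1, 2, 3, 4, 5, 6}; (ii) for each edge, some bag contains both endpoints; (iii) the bags containing any fixed vertex form a subtree. All hold, so the decomposition is valid with width 3 − 1 = 2.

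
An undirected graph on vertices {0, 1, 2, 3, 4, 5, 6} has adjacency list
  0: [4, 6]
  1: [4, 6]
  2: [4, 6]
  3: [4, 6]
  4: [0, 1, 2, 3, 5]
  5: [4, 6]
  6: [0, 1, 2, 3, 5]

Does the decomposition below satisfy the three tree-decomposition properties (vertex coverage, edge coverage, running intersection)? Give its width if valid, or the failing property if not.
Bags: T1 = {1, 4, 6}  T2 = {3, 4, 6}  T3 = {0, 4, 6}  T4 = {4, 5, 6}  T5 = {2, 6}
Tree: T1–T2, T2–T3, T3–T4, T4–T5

A tree decomposition must satisfy three properties: every vertex lies in some bag; for every edge, both endpoints lie together in some bag; and for every vertex, the bags containing it form a connected subtree. Here edge (4,2) lies in no bag, so the decomposition is invalid.

No — edge (4,2) lies in no bag.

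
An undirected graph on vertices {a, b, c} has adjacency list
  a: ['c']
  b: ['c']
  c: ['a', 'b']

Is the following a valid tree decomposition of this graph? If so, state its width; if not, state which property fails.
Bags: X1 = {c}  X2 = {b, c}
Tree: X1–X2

No — vertex a appears in no bag.

A tree decomposition must satisfy three properties: every vertex lies in some bag; for every edge, both endpoints lie together in some bag; and for every vertex, the bags containing it form a connected subtree. Here vertex a appears in no bag, so the decomposition is invalid.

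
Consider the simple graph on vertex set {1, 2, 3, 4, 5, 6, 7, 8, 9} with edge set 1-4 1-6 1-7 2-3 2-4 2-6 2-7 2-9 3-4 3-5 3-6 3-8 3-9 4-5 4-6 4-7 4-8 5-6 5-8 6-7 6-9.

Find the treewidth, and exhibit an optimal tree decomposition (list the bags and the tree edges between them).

Treewidth 3.
Bags: B1 = {3, 4, 5, 6}  B2 = {3, 4, 5, 8}  B3 = {2, 3, 4, 6}  B4 = {2, 4, 6, 7}  B5 = {2, 3, 6, 9}  B6 = {1, 4, 6, 7}
Tree: B1–B2, B1–B3, B3–B4, B3–B5, B4–B6

Every bag has size at most 4, so the width is 4 − 1 = 3 and tw(G) ≤ 3. For the lower bound, the 4 vertices {2, 3, 6, 9} are pairwise adjacent, and any tree decomposition puts a clique entirely inside one bag — forcing width ≥ 3. Hence tw(G) = 3 exactly.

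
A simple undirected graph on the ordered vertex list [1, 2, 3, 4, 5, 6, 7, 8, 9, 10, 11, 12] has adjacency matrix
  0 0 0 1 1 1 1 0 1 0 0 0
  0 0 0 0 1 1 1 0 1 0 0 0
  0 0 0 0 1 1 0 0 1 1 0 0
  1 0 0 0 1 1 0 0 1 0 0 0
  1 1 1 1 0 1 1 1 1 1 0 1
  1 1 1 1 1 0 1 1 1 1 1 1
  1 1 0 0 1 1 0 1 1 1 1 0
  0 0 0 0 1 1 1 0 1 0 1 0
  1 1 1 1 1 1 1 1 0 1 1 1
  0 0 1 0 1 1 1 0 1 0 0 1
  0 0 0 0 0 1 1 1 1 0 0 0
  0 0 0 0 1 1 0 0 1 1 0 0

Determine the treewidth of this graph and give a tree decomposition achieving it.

Each bag holds 5 vertices, so the decomposition has width 4, which upper-bounds the treewidth. On the other hand G contains the 5-clique {6, 7, 8, 9, 11}. A clique must lie in a single bag of any decomposition, so no decomposition can have width below 4. Hence tw(G) = 4 exactly.

Treewidth 4.
Bags: B1 = {5, 6, 7, 8, 9}  B2 = {5, 6, 7, 9, 10}  B3 = {3, 5, 6, 9, 10}  B4 = {5, 6, 9, 10, 12}  B5 = {2, 5, 6, 7, 9}  B6 = {1, 5, 6, 7, 9}  B7 = {6, 7, 8, 9, 11}  B8 = {1, 4, 5, 6, 9}
Tree: B1–B2, B2–B3, B3–B4, B2–B5, B5–B6, B1–B7, B6–B8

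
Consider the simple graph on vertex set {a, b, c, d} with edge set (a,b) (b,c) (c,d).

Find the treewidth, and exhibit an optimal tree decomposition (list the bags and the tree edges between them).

Treewidth 1.
One such decomposition:
Bags: B1 = {c, d}  B2 = {b, c}  B3 = {a, b}
Tree: B1–B2, B2–B3

Every bag has size at most 2, so the width is 2 − 1 = 1 and tw(G) ≤ 1. Any graph with an edge has treewidth ≥ 1, and G has the edge c–d. Hence tw(G) = 1 exactly.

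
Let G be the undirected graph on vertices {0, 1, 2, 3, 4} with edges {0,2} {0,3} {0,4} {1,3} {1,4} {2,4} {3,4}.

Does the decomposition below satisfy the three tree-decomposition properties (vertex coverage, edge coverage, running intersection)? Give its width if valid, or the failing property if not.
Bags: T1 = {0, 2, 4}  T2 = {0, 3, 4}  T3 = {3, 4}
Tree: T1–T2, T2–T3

No — vertex 1 appears in no bag.

A tree decomposition must satisfy three properties: every vertex lies in some bag; for every edge, both endpoints lie together in some bag; and for every vertex, the bags containing it form a connected subtree. Here vertex 1 appears in no bag, so the decomposition is invalid.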